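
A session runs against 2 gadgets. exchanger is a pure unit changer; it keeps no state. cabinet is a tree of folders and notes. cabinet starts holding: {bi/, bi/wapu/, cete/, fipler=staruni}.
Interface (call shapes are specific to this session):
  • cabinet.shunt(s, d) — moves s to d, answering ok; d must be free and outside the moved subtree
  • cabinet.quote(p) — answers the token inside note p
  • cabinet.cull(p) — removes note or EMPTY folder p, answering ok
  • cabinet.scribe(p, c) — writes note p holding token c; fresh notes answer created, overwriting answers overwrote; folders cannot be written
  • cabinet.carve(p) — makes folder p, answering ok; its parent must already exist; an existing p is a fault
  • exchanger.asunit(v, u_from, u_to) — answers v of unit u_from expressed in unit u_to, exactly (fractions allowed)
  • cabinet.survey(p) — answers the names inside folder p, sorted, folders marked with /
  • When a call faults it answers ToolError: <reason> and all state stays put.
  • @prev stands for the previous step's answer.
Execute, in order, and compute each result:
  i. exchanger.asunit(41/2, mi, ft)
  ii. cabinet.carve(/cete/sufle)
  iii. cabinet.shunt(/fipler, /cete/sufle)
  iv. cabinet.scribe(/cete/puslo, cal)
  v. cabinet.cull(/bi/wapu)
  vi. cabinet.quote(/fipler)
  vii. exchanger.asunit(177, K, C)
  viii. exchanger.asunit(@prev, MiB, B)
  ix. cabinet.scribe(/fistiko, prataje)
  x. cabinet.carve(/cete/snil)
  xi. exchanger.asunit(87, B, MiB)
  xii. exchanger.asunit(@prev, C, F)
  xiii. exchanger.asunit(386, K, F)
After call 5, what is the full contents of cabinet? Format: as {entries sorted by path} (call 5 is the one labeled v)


[in] exchanger.asunit v='41/2' u_from='mi' u_to='ft'
[out] 108240
[in] cabinet.carve p='/cete/sufle'
[out] ok
[in] cabinet.shunt s='/fipler' d='/cete/sufle'
[out] ToolError: exists
[in] cabinet.scribe p='/cete/puslo' c='cal'
[out] created
[in] cabinet.cull p='/bi/wapu'
[out] ok
[in] cabinet.quote p='/fipler'
[out] staruni
[in] exchanger.asunit v='177' u_from='K' u_to='C'
[out] -1923/20
[in] exchanger.asunit v='@prev' u_from='MiB' u_to='B'
[out] -504102912/5
[in] cabinet.scribe p='/fistiko' c='prataje'
[out] created
[in] cabinet.carve p='/cete/snil'
[out] ok
[in] exchanger.asunit v='87' u_from='B' u_to='MiB'
[out] 87/1048576
[in] exchanger.asunit v='@prev' u_from='C' u_to='F'
[out] 167772943/5242880
[in] exchanger.asunit v='386' u_from='K' u_to='F'
[out] 23513/100

Answer: {bi/, cete/, cete/puslo=cal, cete/sufle/, fipler=staruni}


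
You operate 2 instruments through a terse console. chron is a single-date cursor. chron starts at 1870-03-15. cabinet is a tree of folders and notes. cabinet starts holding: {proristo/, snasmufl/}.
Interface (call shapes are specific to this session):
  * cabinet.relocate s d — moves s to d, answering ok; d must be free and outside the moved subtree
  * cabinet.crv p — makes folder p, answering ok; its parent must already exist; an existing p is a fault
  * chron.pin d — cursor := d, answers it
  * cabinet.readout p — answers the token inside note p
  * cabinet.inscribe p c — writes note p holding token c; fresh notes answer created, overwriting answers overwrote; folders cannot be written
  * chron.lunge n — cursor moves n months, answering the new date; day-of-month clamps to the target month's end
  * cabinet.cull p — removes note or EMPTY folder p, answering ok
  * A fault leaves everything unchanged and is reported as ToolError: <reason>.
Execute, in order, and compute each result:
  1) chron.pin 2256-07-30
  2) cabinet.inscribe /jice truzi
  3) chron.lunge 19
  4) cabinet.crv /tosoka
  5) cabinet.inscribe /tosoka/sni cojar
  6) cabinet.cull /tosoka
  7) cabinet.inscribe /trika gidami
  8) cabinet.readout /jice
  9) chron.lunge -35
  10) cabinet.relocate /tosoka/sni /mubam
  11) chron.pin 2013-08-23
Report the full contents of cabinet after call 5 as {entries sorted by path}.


Answer: {jice=truzi, proristo/, snasmufl/, tosoka/, tosoka/sni=cojar}

Derivation:
Invoking pin(d='2256-07-30'), — result: 2256-07-30.
Now I run inscribe(p='/jice', c='truzi'), → created.
I invoke lunge(n='19'), and observe 2258-02-28.
I invoke crv(p='/tosoka'), → ok.
Next I call inscribe(p='/tosoka/sni', c='cojar'), giving created.
Invoking cull(p='/tosoka'), and see ToolError: not empty.
I try inscribe(p='/trika', c='gidami'), yielding created.
Next I call readout(p='/jice'), yielding truzi.
I call lunge(n='-35'): 2255-03-28.
Using relocate(s='/tosoka/sni', d='/mubam'), and get ok.
Then pin(d='2013-08-23'), and see 2013-08-23.


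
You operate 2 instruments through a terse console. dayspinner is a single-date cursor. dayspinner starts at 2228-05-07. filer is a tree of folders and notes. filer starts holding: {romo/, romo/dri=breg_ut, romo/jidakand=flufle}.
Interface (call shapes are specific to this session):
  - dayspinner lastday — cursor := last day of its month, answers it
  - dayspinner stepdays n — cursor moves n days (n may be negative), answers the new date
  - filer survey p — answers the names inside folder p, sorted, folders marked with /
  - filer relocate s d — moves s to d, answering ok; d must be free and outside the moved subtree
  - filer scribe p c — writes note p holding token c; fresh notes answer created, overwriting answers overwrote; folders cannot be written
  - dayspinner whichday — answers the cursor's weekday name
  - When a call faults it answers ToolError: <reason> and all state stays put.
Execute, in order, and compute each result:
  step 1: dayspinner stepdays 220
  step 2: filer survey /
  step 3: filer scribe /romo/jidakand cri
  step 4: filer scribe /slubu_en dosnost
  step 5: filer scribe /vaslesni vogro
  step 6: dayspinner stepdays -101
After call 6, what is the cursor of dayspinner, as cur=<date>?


Answer: cur=2228-09-03

Derivation:
I run dayspinner stepdays(n=220), → 2228-12-13.
I try filer survey(p=/), yielding [romo/].
I invoke filer scribe(p=/romo/jidakand, c=cri), and get overwrote.
I run filer scribe(p=/slubu_en, c=dosnost), giving created.
Invoking filer scribe(p=/vaslesni, c=vogro), which returns created.
I call dayspinner stepdays(n=-101), and observe 2228-09-03.


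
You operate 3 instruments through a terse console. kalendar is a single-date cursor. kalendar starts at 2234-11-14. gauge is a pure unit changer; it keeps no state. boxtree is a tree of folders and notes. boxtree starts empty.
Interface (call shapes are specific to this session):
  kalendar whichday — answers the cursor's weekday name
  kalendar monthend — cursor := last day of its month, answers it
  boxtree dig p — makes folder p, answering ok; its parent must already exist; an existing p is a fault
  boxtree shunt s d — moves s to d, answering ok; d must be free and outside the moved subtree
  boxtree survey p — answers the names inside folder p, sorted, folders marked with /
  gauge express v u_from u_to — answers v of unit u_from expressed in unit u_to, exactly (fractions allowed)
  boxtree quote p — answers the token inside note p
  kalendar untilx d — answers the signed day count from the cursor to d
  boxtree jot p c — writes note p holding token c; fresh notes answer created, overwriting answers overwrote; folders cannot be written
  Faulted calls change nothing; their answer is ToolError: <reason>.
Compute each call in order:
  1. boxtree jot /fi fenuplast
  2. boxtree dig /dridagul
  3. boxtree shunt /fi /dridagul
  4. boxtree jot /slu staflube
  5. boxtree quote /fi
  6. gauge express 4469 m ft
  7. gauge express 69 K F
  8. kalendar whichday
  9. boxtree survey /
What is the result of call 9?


Answer: [dridagul/, fi, slu]

Derivation:
I call boxtree jot(/fi, fenuplast), and see created.
Calling boxtree dig(/dridagul), giving ok.
I call boxtree shunt(/fi, /dridagul), — result: ToolError: exists.
Next I call boxtree jot(/slu, staflube), yielding created.
Calling boxtree quote(/fi): fenuplast.
I invoke gauge express(4469, m, ft), and see 5586250/381.
I use gauge express(69, K, F), and see -33547/100.
Calling kalendar whichday, — result: Friday.
Next I call boxtree survey(/): [dridagul/, fi, slu].


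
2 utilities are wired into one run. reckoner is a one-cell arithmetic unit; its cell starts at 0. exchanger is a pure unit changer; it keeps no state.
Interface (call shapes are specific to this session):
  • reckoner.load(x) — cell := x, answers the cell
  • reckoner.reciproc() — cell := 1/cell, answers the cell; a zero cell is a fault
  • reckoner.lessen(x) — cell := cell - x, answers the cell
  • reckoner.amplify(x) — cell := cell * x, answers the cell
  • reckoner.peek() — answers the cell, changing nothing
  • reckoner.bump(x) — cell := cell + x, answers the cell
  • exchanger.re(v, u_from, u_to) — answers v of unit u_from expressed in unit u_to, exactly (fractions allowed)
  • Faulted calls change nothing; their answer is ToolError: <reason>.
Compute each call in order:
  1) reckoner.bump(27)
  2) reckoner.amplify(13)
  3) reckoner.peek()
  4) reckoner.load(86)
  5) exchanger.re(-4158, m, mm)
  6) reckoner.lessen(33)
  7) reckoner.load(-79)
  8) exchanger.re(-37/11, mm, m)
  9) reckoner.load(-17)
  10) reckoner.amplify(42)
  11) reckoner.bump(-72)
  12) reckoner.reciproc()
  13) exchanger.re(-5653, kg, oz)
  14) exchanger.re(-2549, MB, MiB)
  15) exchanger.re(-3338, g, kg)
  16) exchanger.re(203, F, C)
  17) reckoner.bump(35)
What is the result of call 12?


Answer: -1/786

Derivation:
Next I call reckoner.bump on 27, yielding 27.
Next I call reckoner.amplify on 13, — result: 351.
I invoke reckoner.peek(), giving 351.
I run reckoner.load on 86, giving 86.
I invoke exchanger.re on -4158, m, mm, and see -4158000.
I use reckoner.lessen on 33, which returns 53.
Next I call reckoner.load on -79, — result: -79.
I run exchanger.re on -37/11, mm, m, giving -37/11000.
Now I run reckoner.load on -17, and see -17.
Now I run reckoner.amplify on 42, → -714.
I use reckoner.bump on -72, — result: -786.
Calling reckoner.reciproc, and get -1/786.
I call exchanger.re on -5653, kg, oz, and observe -9044800000000/45359237.
Now I run exchanger.re on -2549, MB, MiB, — result: -39828125/16384.
I run exchanger.re on -3338, g, kg, yielding -1669/500.
Now I run exchanger.re on 203, F, C, — result: 95.
I try reckoner.bump on 35, giving 27509/786.


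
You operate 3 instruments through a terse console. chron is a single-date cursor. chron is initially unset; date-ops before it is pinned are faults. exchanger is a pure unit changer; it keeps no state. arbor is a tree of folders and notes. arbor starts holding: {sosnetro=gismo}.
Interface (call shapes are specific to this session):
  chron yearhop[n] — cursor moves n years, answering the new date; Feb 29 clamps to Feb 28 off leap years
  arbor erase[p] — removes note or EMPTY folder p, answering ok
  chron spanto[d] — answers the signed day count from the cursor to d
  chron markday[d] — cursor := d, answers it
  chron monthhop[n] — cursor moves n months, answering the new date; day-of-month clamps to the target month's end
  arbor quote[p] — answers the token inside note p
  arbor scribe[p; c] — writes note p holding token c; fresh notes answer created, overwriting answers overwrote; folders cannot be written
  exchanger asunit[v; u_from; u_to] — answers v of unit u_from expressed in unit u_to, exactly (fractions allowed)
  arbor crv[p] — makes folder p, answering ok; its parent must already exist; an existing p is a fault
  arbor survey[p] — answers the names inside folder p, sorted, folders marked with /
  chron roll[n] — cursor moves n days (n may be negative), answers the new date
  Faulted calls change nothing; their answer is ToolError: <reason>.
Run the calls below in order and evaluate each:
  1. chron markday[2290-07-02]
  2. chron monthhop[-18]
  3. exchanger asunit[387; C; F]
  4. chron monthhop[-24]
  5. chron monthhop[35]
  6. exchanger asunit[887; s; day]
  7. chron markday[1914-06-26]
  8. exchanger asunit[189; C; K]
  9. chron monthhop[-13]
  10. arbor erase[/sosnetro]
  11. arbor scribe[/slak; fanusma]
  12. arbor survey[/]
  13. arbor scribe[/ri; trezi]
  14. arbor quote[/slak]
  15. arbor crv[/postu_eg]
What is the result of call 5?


Answer: 2289-12-02

Derivation:
# chron markday(d=2290-07-02) => 2290-07-02
# chron monthhop(n=-18) => 2289-01-02
# exchanger asunit(v=387, u_from=C, u_to=F) => 3643/5
# chron monthhop(n=-24) => 2287-01-02
# chron monthhop(n=35) => 2289-12-02
# exchanger asunit(v=887, u_from=s, u_to=day) => 887/86400
# chron markday(d=1914-06-26) => 1914-06-26
# exchanger asunit(v=189, u_from=C, u_to=K) => 9243/20
# chron monthhop(n=-13) => 1913-05-26
# arbor erase(p=/sosnetro) => ok
# arbor scribe(p=/slak, c=fanusma) => created
# arbor survey(p=/) => [slak]
# arbor scribe(p=/ri, c=trezi) => created
# arbor quote(p=/slak) => fanusma
# arbor crv(p=/postu_eg) => ok


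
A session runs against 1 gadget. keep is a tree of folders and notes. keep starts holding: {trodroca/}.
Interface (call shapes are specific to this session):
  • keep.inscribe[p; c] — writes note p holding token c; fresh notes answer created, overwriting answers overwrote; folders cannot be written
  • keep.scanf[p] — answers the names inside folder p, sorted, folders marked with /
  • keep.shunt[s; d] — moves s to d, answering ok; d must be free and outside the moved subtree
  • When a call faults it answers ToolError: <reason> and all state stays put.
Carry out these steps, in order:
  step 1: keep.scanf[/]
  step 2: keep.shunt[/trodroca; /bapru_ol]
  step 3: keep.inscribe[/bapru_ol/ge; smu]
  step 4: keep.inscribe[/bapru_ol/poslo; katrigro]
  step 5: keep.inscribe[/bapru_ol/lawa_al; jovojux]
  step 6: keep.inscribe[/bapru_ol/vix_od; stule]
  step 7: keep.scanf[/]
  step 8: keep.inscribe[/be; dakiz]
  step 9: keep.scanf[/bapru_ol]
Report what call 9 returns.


Answer: [ge, lawa_al, poslo, vix_od]

Derivation:
>> scanf(/)
<< [trodroca/]
>> shunt(/trodroca, /bapru_ol)
<< ok
>> inscribe(/bapru_ol/ge, smu)
<< created
>> inscribe(/bapru_ol/poslo, katrigro)
<< created
>> inscribe(/bapru_ol/lawa_al, jovojux)
<< created
>> inscribe(/bapru_ol/vix_od, stule)
<< created
>> scanf(/)
<< [bapru_ol/]
>> inscribe(/be, dakiz)
<< created
>> scanf(/bapru_ol)
<< [ge, lawa_al, poslo, vix_od]


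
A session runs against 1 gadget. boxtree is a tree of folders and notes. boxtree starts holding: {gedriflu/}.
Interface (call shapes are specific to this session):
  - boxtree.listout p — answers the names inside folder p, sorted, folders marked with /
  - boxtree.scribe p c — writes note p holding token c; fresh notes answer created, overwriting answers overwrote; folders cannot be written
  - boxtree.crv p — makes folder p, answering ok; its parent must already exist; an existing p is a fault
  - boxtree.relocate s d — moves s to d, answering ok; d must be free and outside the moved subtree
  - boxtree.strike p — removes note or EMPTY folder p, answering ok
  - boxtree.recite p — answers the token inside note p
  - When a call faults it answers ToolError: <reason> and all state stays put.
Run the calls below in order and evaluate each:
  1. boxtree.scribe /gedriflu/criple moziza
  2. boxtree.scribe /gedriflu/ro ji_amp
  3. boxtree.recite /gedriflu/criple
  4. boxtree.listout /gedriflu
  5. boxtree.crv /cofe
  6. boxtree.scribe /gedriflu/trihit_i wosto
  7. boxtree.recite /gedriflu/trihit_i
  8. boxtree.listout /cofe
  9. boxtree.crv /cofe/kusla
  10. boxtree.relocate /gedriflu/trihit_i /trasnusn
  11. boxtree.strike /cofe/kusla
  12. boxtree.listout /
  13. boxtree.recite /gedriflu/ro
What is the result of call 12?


Answer: [cofe/, gedriflu/, trasnusn]

Derivation:
Act: boxtree.scribe[/gedriflu/criple; moziza]
Obs: created
Act: boxtree.scribe[/gedriflu/ro; ji_amp]
Obs: created
Act: boxtree.recite[/gedriflu/criple]
Obs: moziza
Act: boxtree.listout[/gedriflu]
Obs: [criple, ro]
Act: boxtree.crv[/cofe]
Obs: ok
Act: boxtree.scribe[/gedriflu/trihit_i; wosto]
Obs: created
Act: boxtree.recite[/gedriflu/trihit_i]
Obs: wosto
Act: boxtree.listout[/cofe]
Obs: []
Act: boxtree.crv[/cofe/kusla]
Obs: ok
Act: boxtree.relocate[/gedriflu/trihit_i; /trasnusn]
Obs: ok
Act: boxtree.strike[/cofe/kusla]
Obs: ok
Act: boxtree.listout[/]
Obs: [cofe/, gedriflu/, trasnusn]
Act: boxtree.recite[/gedriflu/ro]
Obs: ji_amp


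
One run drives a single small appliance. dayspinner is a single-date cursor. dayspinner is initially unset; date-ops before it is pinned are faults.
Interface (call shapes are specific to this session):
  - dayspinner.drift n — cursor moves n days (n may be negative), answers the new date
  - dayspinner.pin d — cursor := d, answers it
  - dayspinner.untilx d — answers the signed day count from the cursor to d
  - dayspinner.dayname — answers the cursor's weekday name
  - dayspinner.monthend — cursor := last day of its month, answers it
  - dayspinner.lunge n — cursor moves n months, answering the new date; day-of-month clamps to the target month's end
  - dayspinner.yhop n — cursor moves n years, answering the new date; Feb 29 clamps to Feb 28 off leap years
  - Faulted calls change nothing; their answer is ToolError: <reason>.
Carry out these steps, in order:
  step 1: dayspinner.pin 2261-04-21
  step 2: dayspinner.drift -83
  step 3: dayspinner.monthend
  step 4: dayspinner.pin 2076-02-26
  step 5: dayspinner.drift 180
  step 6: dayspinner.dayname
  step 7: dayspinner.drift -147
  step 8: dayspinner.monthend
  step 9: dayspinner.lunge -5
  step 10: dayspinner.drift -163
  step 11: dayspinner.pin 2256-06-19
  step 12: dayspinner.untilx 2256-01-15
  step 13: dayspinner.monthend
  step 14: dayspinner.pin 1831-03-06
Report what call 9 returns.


Calling pin with d=2261-04-21, and get 2261-04-21.
I run drift with n=-83, and observe 2261-01-28.
Next I call monthend(), and observe 2261-01-31.
I run pin with d=2076-02-26: 2076-02-26.
I run drift with n=180, — result: 2076-08-24.
Using dayname, → Monday.
I try drift with n=-147, and observe 2076-03-30.
I try monthend, yielding 2076-03-31.
Next I call lunge with n=-5, yielding 2075-10-31.
I call drift with n=-163, which returns 2075-05-21.
I use pin with d=2256-06-19, yielding 2256-06-19.
Next I call untilx with d=2256-01-15, giving -156.
I run monthend, — result: 2256-06-30.
Calling pin with d=1831-03-06, → 1831-03-06.

Answer: 2075-10-31


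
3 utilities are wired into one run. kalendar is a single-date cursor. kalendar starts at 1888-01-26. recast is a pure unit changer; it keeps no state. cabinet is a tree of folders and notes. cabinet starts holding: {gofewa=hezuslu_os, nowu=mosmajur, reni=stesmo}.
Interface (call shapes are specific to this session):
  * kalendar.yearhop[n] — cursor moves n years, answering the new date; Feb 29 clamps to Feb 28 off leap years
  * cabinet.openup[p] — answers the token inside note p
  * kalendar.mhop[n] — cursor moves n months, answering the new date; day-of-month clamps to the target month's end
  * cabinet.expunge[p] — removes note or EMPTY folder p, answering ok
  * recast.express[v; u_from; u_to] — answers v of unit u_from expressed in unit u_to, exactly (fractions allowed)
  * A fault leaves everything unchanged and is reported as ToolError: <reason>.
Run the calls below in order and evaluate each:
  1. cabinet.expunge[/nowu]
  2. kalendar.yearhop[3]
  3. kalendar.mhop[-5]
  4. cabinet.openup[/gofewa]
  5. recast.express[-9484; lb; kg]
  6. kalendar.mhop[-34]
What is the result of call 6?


Answer: 1887-10-26

Derivation:
>> cabinet.expunge(p: /nowu)
<< ok
>> kalendar.yearhop(n: 3)
<< 1891-01-26
>> kalendar.mhop(n: -5)
<< 1890-08-26
>> cabinet.openup(p: /gofewa)
<< hezuslu_os
>> recast.express(v: -9484, u_from: lb, u_to: kg)
<< -107546750927/25000000
>> kalendar.mhop(n: -34)
<< 1887-10-26


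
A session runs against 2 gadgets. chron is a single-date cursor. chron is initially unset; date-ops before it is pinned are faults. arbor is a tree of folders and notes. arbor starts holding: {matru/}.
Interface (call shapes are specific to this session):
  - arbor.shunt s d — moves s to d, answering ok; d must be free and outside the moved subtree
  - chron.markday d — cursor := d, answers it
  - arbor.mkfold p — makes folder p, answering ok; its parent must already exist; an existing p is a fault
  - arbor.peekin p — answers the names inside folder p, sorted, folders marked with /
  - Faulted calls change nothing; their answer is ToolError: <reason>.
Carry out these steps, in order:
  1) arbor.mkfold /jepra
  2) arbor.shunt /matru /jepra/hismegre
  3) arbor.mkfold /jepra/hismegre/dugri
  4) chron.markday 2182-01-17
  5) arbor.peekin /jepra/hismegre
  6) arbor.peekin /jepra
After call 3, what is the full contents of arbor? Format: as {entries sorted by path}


Answer: {jepra/, jepra/hismegre/, jepra/hismegre/dugri/}

Derivation:
Act: mkfold[p→/jepra]
Obs: ok
Act: shunt[s→/matru; d→/jepra/hismegre]
Obs: ok
Act: mkfold[p→/jepra/hismegre/dugri]
Obs: ok
Act: markday[d→2182-01-17]
Obs: 2182-01-17
Act: peekin[p→/jepra/hismegre]
Obs: [dugri/]
Act: peekin[p→/jepra]
Obs: [hismegre/]


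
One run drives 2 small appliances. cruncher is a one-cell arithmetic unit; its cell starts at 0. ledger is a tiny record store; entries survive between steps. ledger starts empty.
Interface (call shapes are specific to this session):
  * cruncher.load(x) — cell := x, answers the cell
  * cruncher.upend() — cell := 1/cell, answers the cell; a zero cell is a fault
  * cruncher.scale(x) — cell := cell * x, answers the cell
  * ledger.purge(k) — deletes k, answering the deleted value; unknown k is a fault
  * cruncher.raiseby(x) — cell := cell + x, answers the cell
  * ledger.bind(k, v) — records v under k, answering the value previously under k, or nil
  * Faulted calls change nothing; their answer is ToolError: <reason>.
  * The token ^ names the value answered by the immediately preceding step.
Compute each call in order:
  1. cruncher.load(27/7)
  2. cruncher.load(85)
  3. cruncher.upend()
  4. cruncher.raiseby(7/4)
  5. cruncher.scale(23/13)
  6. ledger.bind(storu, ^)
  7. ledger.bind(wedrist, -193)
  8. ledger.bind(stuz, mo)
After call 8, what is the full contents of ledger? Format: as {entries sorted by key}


-> cruncher.load(x=27/7)
<- 27/7
-> cruncher.load(x=85)
<- 85
-> cruncher.upend()
<- 1/85
-> cruncher.raiseby(x=7/4)
<- 599/340
-> cruncher.scale(x=23/13)
<- 13777/4420
-> ledger.bind(k=storu, v=^)
<- nil
-> ledger.bind(k=wedrist, v=-193)
<- nil
-> ledger.bind(k=stuz, v=mo)
<- nil

Answer: {storu=13777/4420, stuz=mo, wedrist=-193}


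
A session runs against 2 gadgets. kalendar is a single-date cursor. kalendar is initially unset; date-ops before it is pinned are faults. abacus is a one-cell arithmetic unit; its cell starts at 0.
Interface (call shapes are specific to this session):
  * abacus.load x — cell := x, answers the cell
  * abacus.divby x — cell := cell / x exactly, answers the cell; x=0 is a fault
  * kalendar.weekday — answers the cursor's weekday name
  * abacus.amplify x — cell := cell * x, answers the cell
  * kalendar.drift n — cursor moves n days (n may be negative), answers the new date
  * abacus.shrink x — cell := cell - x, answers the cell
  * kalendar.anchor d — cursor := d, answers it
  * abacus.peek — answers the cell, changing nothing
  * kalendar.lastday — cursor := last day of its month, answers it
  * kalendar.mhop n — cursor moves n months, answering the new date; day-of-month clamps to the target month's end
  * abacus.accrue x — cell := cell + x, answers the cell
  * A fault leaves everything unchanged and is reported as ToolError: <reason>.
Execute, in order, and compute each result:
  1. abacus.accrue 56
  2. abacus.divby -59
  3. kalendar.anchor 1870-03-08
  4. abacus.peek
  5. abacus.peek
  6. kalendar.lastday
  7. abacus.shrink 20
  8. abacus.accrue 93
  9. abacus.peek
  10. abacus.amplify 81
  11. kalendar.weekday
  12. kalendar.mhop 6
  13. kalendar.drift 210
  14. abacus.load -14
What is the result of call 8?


Do: abacus.accrue[x='56']
See: 56
Do: abacus.divby[x='-59']
See: -56/59
Do: kalendar.anchor[d='1870-03-08']
See: 1870-03-08
Do: abacus.peek[]
See: -56/59
Do: abacus.peek[]
See: -56/59
Do: kalendar.lastday[]
See: 1870-03-31
Do: abacus.shrink[x='20']
See: -1236/59
Do: abacus.accrue[x='93']
See: 4251/59
Do: abacus.peek[]
See: 4251/59
Do: abacus.amplify[x='81']
See: 344331/59
Do: kalendar.weekday[]
See: Thursday
Do: kalendar.mhop[n='6']
See: 1870-09-30
Do: kalendar.drift[n='210']
See: 1871-04-28
Do: abacus.load[x='-14']
See: -14

Answer: 4251/59


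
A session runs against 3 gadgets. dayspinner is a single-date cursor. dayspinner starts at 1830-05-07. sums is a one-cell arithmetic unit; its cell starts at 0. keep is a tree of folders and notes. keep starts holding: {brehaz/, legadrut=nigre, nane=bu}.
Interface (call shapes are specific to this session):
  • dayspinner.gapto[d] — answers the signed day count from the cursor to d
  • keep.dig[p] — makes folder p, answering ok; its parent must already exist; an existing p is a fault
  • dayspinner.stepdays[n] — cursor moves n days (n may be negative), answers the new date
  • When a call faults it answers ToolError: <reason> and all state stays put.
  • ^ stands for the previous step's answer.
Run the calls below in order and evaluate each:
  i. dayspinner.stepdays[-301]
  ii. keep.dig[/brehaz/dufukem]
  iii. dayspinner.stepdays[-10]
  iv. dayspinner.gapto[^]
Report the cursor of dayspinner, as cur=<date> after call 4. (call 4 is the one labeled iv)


Answer: cur=1829-06-30

Derivation:
$ stepdays n→-301
[out] 1829-07-10
$ dig p→/brehaz/dufukem
[out] ok
$ stepdays n→-10
[out] 1829-06-30
$ gapto d→^
[out] 0


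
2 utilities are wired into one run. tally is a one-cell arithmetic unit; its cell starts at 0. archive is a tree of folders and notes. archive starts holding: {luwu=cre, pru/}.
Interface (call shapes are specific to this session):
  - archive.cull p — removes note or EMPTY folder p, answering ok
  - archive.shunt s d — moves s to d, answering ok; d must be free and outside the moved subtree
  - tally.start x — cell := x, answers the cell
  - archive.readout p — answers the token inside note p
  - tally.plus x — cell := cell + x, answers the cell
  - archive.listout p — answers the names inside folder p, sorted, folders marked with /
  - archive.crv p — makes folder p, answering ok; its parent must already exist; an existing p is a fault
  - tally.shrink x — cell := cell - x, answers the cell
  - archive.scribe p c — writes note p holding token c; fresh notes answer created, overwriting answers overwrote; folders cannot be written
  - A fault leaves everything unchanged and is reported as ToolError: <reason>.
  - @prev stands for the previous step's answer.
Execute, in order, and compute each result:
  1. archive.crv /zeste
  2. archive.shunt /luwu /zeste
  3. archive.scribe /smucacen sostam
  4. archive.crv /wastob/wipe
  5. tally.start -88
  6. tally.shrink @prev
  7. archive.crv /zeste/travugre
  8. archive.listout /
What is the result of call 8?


Invoking archive.crv passing p='/zeste', → ok.
Now I run archive.shunt passing s='/luwu', d='/zeste', giving ToolError: exists.
I call archive.scribe passing p='/smucacen', c='sostam', and get created.
Calling archive.crv passing p='/wastob/wipe', yielding ToolError: no parent.
I call tally.start passing x='-88', yielding -88.
Calling tally.shrink passing x='@prev', and see 0.
I invoke archive.crv passing p='/zeste/travugre', — result: ok.
I use archive.listout passing p='/', yielding [luwu, pru/, smucacen, zeste/].

Answer: [luwu, pru/, smucacen, zeste/]


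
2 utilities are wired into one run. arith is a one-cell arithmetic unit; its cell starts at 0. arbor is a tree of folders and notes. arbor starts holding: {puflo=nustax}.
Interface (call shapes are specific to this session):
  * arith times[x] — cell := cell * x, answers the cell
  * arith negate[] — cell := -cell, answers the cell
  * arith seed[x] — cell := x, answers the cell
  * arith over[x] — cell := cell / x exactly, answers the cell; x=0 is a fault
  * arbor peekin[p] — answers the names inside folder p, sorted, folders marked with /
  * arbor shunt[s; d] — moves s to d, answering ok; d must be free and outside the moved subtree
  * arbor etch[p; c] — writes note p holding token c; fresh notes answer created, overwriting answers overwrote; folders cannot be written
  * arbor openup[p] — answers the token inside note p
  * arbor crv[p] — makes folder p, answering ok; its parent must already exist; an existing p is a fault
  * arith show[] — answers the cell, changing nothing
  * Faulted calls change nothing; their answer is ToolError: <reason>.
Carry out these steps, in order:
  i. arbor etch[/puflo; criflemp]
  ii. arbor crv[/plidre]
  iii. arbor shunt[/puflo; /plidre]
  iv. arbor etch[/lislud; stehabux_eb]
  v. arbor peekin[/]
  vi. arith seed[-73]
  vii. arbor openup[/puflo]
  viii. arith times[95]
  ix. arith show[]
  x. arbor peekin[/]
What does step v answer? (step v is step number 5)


Answer: [lislud, plidre/, puflo]

Derivation:
I invoke arbor etch(p='/puflo', c='criflemp'), which returns overwrote.
Calling arbor crv(p='/plidre'), giving ok.
I use arbor shunt(s='/puflo', d='/plidre'), and observe ToolError: exists.
Then arbor etch(p='/lislud', c='stehabux_eb'), → created.
Invoking arbor peekin(p='/'), and get [lislud, plidre/, puflo].
I run arith seed(x='-73'), yielding -73.
I run arbor openup(p='/puflo'), and observe criflemp.
Then arith times(x='95'), which returns -6935.
I invoke arith show, and get -6935.
I try arbor peekin(p='/'), and observe [lislud, plidre/, puflo].


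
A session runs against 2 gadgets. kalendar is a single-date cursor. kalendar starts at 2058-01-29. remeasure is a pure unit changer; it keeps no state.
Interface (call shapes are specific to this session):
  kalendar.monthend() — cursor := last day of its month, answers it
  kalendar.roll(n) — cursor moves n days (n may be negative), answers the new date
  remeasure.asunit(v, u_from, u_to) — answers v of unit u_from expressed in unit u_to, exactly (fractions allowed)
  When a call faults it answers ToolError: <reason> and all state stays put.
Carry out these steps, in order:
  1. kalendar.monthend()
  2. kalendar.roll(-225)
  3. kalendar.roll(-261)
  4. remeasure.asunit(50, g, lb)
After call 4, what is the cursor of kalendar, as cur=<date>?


$ kalendar.monthend
  2058-01-31
$ kalendar.roll n: -225
  2057-06-20
$ kalendar.roll n: -261
  2056-10-02
$ remeasure.asunit v: 50 u_from: g u_to: lb
  5000000/45359237

Answer: cur=2056-10-02


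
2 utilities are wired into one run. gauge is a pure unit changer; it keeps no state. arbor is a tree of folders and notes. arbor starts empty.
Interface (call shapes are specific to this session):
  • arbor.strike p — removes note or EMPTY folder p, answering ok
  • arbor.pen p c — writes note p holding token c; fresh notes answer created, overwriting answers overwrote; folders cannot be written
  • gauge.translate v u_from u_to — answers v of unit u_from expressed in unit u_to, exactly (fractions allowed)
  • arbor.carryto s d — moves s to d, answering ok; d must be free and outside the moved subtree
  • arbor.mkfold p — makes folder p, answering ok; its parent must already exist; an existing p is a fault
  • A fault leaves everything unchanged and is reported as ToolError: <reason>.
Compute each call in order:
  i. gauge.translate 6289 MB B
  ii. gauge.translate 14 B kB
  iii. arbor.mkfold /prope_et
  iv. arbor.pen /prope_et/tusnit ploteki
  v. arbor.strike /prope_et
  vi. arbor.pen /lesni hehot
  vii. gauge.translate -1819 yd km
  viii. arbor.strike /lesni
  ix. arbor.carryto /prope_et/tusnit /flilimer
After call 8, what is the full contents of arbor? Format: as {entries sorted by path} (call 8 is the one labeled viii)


% gauge.translate(v: 6289, u_from: MB, u_to: B) : 6289000000
% gauge.translate(v: 14, u_from: B, u_to: kB) : 7/500
% arbor.mkfold(p: /prope_et) : ok
% arbor.pen(p: /prope_et/tusnit, c: ploteki) : created
% arbor.strike(p: /prope_et) : ToolError: not empty
% arbor.pen(p: /lesni, c: hehot) : created
% gauge.translate(v: -1819, u_from: yd, u_to: km) : -2079117/1250000
% arbor.strike(p: /lesni) : ok
% arbor.carryto(s: /prope_et/tusnit, d: /flilimer) : ok

Answer: {prope_et/, prope_et/tusnit=ploteki}


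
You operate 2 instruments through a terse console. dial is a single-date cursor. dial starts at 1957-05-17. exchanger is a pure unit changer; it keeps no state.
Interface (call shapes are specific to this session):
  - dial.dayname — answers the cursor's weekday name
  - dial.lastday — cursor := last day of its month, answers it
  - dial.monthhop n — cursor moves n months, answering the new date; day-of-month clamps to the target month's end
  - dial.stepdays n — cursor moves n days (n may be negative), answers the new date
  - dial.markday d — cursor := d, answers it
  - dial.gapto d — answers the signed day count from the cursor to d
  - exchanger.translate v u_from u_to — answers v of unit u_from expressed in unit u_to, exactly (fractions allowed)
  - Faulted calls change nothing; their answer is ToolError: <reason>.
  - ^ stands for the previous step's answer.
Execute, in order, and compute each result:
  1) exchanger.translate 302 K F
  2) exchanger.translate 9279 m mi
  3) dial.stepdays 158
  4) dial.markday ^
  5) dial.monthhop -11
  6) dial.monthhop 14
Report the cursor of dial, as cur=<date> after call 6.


Step: translate[v: 302; u_from: K; u_to: F]
Result: 8393/100
Step: translate[v: 9279; u_from: m; u_to: mi]
Result: 128875/22352
Step: stepdays[n: 158]
Result: 1957-10-22
Step: markday[d: ^]
Result: 1957-10-22
Step: monthhop[n: -11]
Result: 1956-11-22
Step: monthhop[n: 14]
Result: 1958-01-22

Answer: cur=1958-01-22


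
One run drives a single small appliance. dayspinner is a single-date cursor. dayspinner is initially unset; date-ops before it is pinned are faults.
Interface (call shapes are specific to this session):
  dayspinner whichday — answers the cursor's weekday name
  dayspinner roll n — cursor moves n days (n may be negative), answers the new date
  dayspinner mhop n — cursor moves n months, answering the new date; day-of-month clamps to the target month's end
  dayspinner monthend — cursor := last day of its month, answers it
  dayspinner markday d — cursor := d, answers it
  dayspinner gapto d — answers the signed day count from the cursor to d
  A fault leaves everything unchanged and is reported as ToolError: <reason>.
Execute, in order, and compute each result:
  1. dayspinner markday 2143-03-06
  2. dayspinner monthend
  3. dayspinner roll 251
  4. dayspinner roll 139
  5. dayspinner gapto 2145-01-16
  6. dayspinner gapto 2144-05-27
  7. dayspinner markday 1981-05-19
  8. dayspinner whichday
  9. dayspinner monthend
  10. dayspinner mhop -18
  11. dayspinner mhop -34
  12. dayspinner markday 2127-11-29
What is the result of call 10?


Answer: 1979-11-30

Derivation:
I invoke dayspinner markday using d=2143-03-06, and observe 2143-03-06.
I use dayspinner monthend, yielding 2143-03-31.
Then dayspinner roll using n=251, yielding 2143-12-07.
I invoke dayspinner roll using n=139, and see 2144-04-24.
Now I run dayspinner gapto using d=2145-01-16, which returns 267.
Next I call dayspinner gapto using d=2144-05-27, — result: 33.
I call dayspinner markday using d=1981-05-19, and observe 1981-05-19.
I use dayspinner whichday(), and observe Tuesday.
Now I run dayspinner monthend(), which returns 1981-05-31.
I use dayspinner mhop using n=-18, → 1979-11-30.
Using dayspinner mhop using n=-34, → 1977-01-30.
Then dayspinner markday using d=2127-11-29, yielding 2127-11-29.


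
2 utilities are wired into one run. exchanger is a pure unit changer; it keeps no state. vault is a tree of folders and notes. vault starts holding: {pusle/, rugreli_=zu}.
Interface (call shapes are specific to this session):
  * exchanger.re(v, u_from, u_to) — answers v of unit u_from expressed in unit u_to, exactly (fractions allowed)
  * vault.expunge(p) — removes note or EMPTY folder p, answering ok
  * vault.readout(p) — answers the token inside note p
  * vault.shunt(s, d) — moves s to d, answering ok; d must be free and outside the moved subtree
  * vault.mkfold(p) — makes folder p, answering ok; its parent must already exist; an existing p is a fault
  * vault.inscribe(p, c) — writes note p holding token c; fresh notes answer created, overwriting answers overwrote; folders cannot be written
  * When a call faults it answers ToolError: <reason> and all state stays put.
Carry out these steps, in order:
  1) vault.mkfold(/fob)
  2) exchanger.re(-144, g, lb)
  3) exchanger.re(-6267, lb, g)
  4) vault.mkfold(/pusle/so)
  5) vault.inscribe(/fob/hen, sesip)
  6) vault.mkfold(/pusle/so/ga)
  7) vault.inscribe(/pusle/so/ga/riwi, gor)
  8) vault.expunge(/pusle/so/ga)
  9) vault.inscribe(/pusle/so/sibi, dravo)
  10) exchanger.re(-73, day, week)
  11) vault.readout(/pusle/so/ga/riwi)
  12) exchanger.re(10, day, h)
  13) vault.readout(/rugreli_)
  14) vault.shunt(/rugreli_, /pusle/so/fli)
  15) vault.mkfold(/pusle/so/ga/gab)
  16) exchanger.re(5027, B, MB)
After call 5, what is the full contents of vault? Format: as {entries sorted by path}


Do: vault.mkfold[p='/fob']
See: ok
Do: exchanger.re[v='-144'; u_from='g'; u_to='lb']
See: -14400000/45359237
Do: exchanger.re[v='-6267'; u_from='lb'; u_to='g']
See: -284266338279/100000
Do: vault.mkfold[p='/pusle/so']
See: ok
Do: vault.inscribe[p='/fob/hen'; c='sesip']
See: created
Do: vault.mkfold[p='/pusle/so/ga']
See: ok
Do: vault.inscribe[p='/pusle/so/ga/riwi'; c='gor']
See: created
Do: vault.expunge[p='/pusle/so/ga']
See: ToolError: not empty
Do: vault.inscribe[p='/pusle/so/sibi'; c='dravo']
See: created
Do: exchanger.re[v='-73'; u_from='day'; u_to='week']
See: -73/7
Do: vault.readout[p='/pusle/so/ga/riwi']
See: gor
Do: exchanger.re[v='10'; u_from='day'; u_to='h']
See: 240
Do: vault.readout[p='/rugreli_']
See: zu
Do: vault.shunt[s='/rugreli_'; d='/pusle/so/fli']
See: ok
Do: vault.mkfold[p='/pusle/so/ga/gab']
See: ok
Do: exchanger.re[v='5027'; u_from='B'; u_to='MB']
See: 5027/1000000

Answer: {fob/, fob/hen=sesip, pusle/, pusle/so/, rugreli_=zu}


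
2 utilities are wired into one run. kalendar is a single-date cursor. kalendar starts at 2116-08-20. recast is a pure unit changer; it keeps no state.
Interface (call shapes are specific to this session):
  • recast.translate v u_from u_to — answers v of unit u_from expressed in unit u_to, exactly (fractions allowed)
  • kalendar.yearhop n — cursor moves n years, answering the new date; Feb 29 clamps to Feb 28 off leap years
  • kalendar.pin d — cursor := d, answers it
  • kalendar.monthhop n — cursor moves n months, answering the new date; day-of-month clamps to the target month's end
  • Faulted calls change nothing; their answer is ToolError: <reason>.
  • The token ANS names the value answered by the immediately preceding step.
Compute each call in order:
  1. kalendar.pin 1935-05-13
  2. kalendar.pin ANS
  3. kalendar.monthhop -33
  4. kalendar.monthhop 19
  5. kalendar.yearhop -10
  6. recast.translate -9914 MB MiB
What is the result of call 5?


Now I run kalendar.pin on 1935-05-13: 1935-05-13.
I use kalendar.pin on ANS, — result: 1935-05-13.
I invoke kalendar.monthhop on -33, and observe 1932-08-13.
I run kalendar.monthhop on 19, giving 1934-03-13.
Calling kalendar.yearhop on -10, and observe 1924-03-13.
Invoking recast.translate on -9914, MB, MiB: -77453125/8192.

Answer: 1924-03-13


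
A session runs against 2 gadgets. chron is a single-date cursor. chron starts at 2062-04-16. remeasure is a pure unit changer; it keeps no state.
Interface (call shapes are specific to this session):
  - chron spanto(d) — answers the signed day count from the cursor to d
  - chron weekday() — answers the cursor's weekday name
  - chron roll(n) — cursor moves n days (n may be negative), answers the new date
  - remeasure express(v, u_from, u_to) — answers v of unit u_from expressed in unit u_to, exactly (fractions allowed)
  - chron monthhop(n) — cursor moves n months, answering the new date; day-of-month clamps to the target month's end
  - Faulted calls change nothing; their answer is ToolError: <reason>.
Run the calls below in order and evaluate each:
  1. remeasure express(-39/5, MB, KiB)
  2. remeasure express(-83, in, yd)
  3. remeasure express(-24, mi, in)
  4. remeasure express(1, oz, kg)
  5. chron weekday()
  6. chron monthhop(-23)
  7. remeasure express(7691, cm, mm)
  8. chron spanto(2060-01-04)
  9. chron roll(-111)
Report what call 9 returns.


Answer: 2060-01-26

Derivation:
Do: remeasure express[-39/5; MB; KiB]
See: -121875/16
Do: remeasure express[-83; in; yd]
See: -83/36
Do: remeasure express[-24; mi; in]
See: -1520640
Do: remeasure express[1; oz; kg]
See: 45359237/1600000000
Do: chron weekday[]
See: Sunday
Do: chron monthhop[-23]
See: 2060-05-16
Do: remeasure express[7691; cm; mm]
See: 76910
Do: chron spanto[2060-01-04]
See: -133
Do: chron roll[-111]
See: 2060-01-26
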